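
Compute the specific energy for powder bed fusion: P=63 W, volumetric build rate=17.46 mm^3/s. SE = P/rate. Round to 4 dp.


SE = 63 / 17.46 = 3.6082 J/mm^3


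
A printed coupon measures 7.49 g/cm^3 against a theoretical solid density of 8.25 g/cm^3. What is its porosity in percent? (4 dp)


Porosity = (1-7.49/8.25)*100 = 9.2121 %


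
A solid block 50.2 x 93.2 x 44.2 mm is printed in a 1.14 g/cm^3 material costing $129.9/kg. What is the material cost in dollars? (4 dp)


V = 50.2 * 93.2 * 44.2 = 206795.888 mm^3 = 206.795888 cm^3
Mass = 206.795888 * 1.14 / 1000 = 0.23574731 kg
Cost = 0.23574731 * 129.9 = 30.6236 $


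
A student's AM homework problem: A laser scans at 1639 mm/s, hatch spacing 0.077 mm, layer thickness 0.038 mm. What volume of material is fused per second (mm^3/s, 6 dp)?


Rate = 1639 * 0.077 * 0.038 = 4.795714 mm^3/s


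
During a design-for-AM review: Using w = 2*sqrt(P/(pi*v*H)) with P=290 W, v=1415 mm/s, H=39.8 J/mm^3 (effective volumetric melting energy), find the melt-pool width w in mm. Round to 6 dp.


w = 2*sqrt(290/(pi*1415*39.8)) = 0.080972 mm


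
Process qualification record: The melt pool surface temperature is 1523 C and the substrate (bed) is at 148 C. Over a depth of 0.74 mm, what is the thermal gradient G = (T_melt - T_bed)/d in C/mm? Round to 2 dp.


G = (1523-148)/0.74 = 1858.11 C/mm


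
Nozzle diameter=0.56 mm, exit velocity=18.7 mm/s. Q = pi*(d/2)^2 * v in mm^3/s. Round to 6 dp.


A = pi*(0.56/2)^2 = 0.24630086 mm^2
Q = 0.24630086 * 18.7 = 4.605826 mm^3/s


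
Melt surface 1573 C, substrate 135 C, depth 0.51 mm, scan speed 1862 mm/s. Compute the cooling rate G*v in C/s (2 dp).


G = (1573-135)/0.51 = 2819.60784314 C/mm
CR = 2819.60784314 * 1862 = 5250109.8 C/s


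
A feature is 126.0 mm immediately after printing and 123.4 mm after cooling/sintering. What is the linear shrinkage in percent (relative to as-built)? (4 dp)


Shrinkage = ((126.0-123.4)/126.0)*100 = 2.0635 %


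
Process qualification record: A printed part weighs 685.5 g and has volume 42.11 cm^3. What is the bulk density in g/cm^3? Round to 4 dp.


rho = 685.5 / 42.11 = 16.2788 g/cm^3


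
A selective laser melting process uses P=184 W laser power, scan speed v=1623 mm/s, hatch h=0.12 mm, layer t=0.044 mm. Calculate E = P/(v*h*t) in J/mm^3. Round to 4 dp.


E = 184 / (1623*0.12*0.044) = 21.4716 J/mm^3


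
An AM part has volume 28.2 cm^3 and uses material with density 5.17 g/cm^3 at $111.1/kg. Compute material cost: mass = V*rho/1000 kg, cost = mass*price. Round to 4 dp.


Mass = 28.2*5.17/1000 = 0.145794 kg
Cost = 0.145794 * 111.1 = 16.1977 $


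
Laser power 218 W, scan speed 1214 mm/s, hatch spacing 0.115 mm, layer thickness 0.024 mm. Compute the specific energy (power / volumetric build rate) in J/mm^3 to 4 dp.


Build rate = 1214 * 0.115 * 0.024 = 3.35064 mm^3/s
SE = 218 / 3.35064 = 65.0622 J/mm^3


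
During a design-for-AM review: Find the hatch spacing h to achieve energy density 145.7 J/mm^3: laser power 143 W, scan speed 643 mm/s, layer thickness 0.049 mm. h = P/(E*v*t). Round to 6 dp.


h = 143 / (145.7*643*0.049) = 0.031151 mm


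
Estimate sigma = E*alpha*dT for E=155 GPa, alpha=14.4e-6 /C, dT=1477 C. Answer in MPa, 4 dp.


sigma = 155*1000 * 14.4e-6 * 1477 = 3296.664 MPa


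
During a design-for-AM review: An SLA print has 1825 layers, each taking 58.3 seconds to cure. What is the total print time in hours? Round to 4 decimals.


t = 1825 * 58.3 / 3600 = 29.5549 hrs


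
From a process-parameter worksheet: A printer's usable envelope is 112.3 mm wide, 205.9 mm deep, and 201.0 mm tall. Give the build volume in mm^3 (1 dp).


V = 112.3 * 205.9 * 201.0 = 4647636.6 mm^3


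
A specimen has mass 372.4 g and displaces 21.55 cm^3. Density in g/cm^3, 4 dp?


rho = 372.4 / 21.55 = 17.2807 g/cm^3


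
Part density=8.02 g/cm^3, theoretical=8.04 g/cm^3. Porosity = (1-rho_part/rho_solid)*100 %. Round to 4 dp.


Porosity = (1-8.02/8.04)*100 = 0.2488 %


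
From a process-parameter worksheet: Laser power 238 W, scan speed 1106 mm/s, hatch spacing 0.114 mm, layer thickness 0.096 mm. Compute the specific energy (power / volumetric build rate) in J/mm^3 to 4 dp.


Build rate = 1106 * 0.114 * 0.096 = 12.104064 mm^3/s
SE = 238 / 12.104064 = 19.6628 J/mm^3


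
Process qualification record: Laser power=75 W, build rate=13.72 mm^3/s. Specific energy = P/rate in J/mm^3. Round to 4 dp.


SE = 75 / 13.72 = 5.4665 J/mm^3


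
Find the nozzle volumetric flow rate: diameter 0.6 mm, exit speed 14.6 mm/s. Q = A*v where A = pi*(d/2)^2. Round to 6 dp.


A = pi*(0.6/2)^2 = 0.28274334 mm^2
Q = 0.28274334 * 14.6 = 4.128053 mm^3/s


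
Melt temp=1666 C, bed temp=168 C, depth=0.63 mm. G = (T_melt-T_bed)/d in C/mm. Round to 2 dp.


G = (1666-168)/0.63 = 2377.78 C/mm


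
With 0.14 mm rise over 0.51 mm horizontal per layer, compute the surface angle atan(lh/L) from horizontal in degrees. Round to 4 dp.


angle = atan(0.14/0.51) = 15.3501 degrees


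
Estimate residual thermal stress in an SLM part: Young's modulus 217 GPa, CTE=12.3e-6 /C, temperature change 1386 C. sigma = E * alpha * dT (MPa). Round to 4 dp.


sigma = 217*1000 * 12.3e-6 * 1386 = 3699.3726 MPa


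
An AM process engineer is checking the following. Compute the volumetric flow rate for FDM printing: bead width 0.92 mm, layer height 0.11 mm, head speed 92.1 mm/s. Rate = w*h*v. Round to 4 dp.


Rate = 0.92 * 0.11 * 92.1 = 9.3205 mm^3/s


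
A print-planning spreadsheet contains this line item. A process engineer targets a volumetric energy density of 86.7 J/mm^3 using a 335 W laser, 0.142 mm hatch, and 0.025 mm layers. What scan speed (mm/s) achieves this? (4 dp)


v = 335 / (86.7*0.142*0.025) = 1088.4221 mm/s


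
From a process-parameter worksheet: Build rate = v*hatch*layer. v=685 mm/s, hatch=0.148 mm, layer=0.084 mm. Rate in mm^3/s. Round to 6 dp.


Rate = 685 * 0.148 * 0.084 = 8.51592 mm^3/s


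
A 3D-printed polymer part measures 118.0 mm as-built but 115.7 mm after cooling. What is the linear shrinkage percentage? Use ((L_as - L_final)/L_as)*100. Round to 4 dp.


Shrinkage = ((118.0-115.7)/118.0)*100 = 1.9492 %


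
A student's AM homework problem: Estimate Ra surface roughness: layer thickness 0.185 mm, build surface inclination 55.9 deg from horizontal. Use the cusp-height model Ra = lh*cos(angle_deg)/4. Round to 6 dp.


Ra = 0.185 * cos(55.9) / 4 = 0.02593 mm


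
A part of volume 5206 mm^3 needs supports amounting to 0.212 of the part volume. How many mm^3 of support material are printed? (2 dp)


V_support = 5206 * 0.212 = 1103.67 mm^3


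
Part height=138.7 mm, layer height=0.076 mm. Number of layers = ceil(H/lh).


Layers = ceil(138.7/0.076) = 1825


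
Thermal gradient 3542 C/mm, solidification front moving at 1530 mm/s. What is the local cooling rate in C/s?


CR = 3542 * 1530 = 5419260 C/s


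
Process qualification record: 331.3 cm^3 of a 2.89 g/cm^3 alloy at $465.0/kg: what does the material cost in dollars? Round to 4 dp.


Mass = 331.3*2.89/1000 = 0.957457 kg
Cost = 0.957457 * 465.0 = 445.2175 $


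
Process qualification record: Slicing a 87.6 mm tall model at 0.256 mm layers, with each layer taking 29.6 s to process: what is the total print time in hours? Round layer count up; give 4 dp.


Layers = ceil(87.6/0.256) = 343
t = 343 * 29.6 / 3600 = 2.8202 hrs


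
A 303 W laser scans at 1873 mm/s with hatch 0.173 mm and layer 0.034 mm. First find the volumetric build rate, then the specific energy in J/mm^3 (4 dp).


Build rate = 1873 * 0.173 * 0.034 = 11.016986 mm^3/s
SE = 303 / 11.016986 = 27.503 J/mm^3


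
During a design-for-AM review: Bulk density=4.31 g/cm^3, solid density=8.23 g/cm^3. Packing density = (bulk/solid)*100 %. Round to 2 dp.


Packing = (4.31/8.23)*100 = 52.37 %


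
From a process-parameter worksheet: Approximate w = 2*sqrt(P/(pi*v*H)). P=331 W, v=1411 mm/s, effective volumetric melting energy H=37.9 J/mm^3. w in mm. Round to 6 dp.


w = 2*sqrt(331/(pi*1411*37.9)) = 0.088774 mm


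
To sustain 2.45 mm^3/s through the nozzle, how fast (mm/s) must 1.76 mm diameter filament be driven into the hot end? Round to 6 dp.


A = pi*(1.76/2)^2 = 2.432849
v = 2.45 / 2.432849 = 1.00705 mm/s


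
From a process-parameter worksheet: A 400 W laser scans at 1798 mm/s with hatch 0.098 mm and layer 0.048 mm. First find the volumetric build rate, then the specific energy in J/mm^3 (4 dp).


Build rate = 1798 * 0.098 * 0.048 = 8.457792 mm^3/s
SE = 400 / 8.457792 = 47.2937 J/mm^3


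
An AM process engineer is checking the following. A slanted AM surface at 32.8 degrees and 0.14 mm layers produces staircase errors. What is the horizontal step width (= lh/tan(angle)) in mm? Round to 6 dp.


step = 0.14 / tan(32.8) = 0.217237 mm


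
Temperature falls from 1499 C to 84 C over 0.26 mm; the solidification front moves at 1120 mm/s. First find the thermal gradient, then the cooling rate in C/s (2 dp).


G = (1499-84)/0.26 = 5442.30769231 C/mm
CR = 5442.30769231 * 1120 = 6095384.62 C/s


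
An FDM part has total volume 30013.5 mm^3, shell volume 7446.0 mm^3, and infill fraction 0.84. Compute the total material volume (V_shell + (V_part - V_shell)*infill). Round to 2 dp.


V_infill = (30013.5 - 7446.0) * 0.84 = 18956.7
V_total = 7446.0 + 18956.7 = 26402.7 mm^3


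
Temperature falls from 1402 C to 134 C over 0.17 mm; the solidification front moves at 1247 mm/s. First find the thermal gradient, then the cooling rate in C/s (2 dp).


G = (1402-134)/0.17 = 7458.82352941 C/mm
CR = 7458.82352941 * 1247 = 9301152.94 C/s


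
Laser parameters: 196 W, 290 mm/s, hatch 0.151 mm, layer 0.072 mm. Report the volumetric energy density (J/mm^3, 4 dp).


E = 196 / (290*0.151*0.072) = 62.1654 J/mm^3


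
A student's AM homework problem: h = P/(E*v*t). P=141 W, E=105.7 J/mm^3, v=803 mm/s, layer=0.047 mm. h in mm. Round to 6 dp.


h = 141 / (105.7*803*0.047) = 0.035345 mm


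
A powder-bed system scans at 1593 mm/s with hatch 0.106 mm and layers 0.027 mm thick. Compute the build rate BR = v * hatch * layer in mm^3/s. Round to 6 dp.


Rate = 1593 * 0.106 * 0.027 = 4.559166 mm^3/s


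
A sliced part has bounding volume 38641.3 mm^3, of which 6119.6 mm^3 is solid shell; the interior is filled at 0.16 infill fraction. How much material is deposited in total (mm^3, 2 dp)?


V_infill = (38641.3 - 6119.6) * 0.16 = 5203.47
V_total = 6119.6 + 5203.47 = 11323.07 mm^3


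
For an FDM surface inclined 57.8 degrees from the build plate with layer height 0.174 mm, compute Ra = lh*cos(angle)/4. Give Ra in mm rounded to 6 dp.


Ra = 0.174 * cos(57.8) / 4 = 0.02318 mm


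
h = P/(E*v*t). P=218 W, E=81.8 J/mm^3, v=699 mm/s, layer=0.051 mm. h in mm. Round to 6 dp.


h = 218 / (81.8*699*0.051) = 0.074758 mm


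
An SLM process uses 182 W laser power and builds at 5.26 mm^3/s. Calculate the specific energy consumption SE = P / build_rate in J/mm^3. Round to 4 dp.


SE = 182 / 5.26 = 34.6008 J/mm^3


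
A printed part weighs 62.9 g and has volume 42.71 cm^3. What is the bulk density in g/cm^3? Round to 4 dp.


rho = 62.9 / 42.71 = 1.4727 g/cm^3


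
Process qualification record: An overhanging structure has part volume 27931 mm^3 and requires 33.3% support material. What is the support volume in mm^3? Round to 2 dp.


V_support = 27931 * 0.333 = 9301.02 mm^3


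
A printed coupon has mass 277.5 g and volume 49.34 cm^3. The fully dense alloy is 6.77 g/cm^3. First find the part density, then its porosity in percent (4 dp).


rho_part = 277.5 / 49.34 = 5.62423997 g/cm^3
Porosity = (1 - 5.62423997/6.77)*100 = 16.9241 %


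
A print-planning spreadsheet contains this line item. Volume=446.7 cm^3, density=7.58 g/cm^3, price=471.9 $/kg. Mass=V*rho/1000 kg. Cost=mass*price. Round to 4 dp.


Mass = 446.7*7.58/1000 = 3.385986 kg
Cost = 3.385986 * 471.9 = 1597.8468 $


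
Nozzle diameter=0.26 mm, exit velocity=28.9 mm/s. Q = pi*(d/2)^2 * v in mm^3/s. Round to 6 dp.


A = pi*(0.26/2)^2 = 0.05309292 mm^2
Q = 0.05309292 * 28.9 = 1.534385 mm^3/s


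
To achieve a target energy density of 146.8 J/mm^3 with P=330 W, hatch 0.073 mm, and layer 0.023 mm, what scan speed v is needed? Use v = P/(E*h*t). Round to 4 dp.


v = 330 / (146.8*0.073*0.023) = 1338.8662 mm/s


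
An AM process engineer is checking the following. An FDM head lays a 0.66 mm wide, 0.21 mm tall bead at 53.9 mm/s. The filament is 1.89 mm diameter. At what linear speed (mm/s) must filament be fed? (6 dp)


Q = 0.66 * 0.21 * 53.9 = 7.47054 mm^3/s
A_fil = pi*(1.89/2)^2 = 2.80552078 mm^2
v_feed = 7.47054 / 2.80552078 = 2.6628 mm/s


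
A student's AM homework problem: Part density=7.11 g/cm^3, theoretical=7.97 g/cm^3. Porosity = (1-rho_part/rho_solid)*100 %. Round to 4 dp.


Porosity = (1-7.11/7.97)*100 = 10.7905 %


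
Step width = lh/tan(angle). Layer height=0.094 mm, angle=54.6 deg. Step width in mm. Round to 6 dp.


step = 0.094 / tan(54.6) = 0.066802 mm


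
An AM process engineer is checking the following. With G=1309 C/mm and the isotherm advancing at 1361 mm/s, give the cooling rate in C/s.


CR = 1309 * 1361 = 1781549 C/s


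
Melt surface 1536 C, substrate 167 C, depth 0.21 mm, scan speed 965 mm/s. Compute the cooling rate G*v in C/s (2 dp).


G = (1536-167)/0.21 = 6519.04761905 C/mm
CR = 6519.04761905 * 965 = 6290880.95 C/s


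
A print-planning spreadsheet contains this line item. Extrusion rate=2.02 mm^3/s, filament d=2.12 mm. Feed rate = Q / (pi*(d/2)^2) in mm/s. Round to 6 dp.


A = pi*(2.12/2)^2 = 3.529894
v = 2.02 / 3.529894 = 0.572255 mm/s


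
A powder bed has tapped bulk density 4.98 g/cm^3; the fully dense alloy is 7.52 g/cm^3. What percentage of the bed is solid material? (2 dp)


Packing = (4.98/7.52)*100 = 66.22 %


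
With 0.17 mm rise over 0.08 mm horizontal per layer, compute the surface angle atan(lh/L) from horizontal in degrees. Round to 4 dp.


angle = atan(0.17/0.08) = 64.7989 degrees


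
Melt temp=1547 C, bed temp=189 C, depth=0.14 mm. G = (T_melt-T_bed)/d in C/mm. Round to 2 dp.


G = (1547-189)/0.14 = 9700.0 C/mm


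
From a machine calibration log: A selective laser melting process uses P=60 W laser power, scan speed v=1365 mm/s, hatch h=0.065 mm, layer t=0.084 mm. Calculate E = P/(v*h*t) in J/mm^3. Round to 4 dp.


E = 60 / (1365*0.065*0.084) = 8.0506 J/mm^3


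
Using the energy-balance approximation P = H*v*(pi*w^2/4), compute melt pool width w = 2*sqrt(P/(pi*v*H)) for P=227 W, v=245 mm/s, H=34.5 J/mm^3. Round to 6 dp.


w = 2*sqrt(227/(pi*245*34.5)) = 0.184916 mm


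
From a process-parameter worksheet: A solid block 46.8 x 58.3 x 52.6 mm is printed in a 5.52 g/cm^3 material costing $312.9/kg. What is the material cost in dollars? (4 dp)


V = 46.8 * 58.3 * 52.6 = 143515.944 mm^3 = 143.515944 cm^3
Mass = 143.515944 * 5.52 / 1000 = 0.79220801 kg
Cost = 0.79220801 * 312.9 = 247.8819 $


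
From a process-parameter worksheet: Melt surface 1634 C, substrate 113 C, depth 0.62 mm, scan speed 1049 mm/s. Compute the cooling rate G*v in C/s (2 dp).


G = (1634-113)/0.62 = 2453.22580645 C/mm
CR = 2453.22580645 * 1049 = 2573433.87 C/s


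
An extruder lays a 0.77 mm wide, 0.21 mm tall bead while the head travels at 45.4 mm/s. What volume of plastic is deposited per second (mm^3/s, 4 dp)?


Rate = 0.77 * 0.21 * 45.4 = 7.3412 mm^3/s


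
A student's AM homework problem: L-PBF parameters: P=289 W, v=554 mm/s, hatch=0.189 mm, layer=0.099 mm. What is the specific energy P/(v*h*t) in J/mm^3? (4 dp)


Build rate = 554 * 0.189 * 0.099 = 10.365894 mm^3/s
SE = 289 / 10.365894 = 27.8799 J/mm^3


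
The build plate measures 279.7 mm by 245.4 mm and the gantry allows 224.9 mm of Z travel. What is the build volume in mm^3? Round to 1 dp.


V = 279.7 * 245.4 * 224.9 = 15436771.7 mm^3


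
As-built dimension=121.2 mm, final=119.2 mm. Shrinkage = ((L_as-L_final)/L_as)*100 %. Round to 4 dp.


Shrinkage = ((121.2-119.2)/121.2)*100 = 1.6502 %


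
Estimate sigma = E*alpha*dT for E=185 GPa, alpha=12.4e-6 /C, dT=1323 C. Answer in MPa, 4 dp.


sigma = 185*1000 * 12.4e-6 * 1323 = 3034.962 MPa


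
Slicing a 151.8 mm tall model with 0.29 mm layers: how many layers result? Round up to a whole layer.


Layers = ceil(151.8/0.29) = 524


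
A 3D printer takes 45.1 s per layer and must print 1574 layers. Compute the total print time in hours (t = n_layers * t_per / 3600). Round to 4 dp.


t = 1574 * 45.1 / 3600 = 19.7187 hrs


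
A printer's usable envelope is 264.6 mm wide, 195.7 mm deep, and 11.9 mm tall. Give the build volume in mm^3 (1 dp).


V = 264.6 * 195.7 * 11.9 = 616208.4 mm^3


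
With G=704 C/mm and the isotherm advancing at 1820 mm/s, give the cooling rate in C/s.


CR = 704 * 1820 = 1281280 C/s


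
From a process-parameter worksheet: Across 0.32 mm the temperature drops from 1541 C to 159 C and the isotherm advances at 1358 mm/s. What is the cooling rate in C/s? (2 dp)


G = (1541-159)/0.32 = 4318.75 C/mm
CR = 4318.75 * 1358 = 5864862.5 C/s


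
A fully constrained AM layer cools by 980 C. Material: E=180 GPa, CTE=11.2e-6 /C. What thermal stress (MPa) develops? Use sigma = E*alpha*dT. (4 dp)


sigma = 180*1000 * 11.2e-6 * 980 = 1975.68 MPa


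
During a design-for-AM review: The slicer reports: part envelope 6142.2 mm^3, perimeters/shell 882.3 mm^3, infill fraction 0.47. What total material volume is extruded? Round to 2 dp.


V_infill = (6142.2 - 882.3) * 0.47 = 2472.15
V_total = 882.3 + 2472.15 = 3354.45 mm^3


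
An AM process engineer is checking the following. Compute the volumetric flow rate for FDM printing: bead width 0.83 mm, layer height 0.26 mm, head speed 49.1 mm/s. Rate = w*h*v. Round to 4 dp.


Rate = 0.83 * 0.26 * 49.1 = 10.5958 mm^3/s


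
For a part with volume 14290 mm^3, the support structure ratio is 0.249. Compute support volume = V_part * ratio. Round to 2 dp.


V_support = 14290 * 0.249 = 3558.21 mm^3


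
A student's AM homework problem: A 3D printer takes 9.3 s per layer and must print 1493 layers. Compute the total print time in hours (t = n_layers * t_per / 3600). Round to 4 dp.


t = 1493 * 9.3 / 3600 = 3.8569 hrs


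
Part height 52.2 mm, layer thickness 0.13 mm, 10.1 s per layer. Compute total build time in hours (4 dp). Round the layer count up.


Layers = ceil(52.2/0.13) = 402
t = 402 * 10.1 / 3600 = 1.1278 hrs


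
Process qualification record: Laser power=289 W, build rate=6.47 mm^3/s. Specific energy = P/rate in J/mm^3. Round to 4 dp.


SE = 289 / 6.47 = 44.6677 J/mm^3


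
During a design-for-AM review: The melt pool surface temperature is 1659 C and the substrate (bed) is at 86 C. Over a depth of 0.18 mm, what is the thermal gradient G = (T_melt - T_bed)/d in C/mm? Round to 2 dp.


G = (1659-86)/0.18 = 8738.89 C/mm


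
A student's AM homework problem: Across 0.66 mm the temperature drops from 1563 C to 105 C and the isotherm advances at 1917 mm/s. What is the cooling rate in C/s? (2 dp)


G = (1563-105)/0.66 = 2209.09090909 C/mm
CR = 2209.09090909 * 1917 = 4234827.27 C/s


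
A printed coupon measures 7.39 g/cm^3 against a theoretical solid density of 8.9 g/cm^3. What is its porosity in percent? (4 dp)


Porosity = (1-7.39/8.9)*100 = 16.9663 %


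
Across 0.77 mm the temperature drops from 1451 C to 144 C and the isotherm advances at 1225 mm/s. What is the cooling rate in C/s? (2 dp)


G = (1451-144)/0.77 = 1697.4025974 C/mm
CR = 1697.4025974 * 1225 = 2079318.18 C/s


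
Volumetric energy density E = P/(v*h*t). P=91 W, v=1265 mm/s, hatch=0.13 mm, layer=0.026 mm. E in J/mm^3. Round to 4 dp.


E = 91 / (1265*0.13*0.026) = 21.2831 J/mm^3


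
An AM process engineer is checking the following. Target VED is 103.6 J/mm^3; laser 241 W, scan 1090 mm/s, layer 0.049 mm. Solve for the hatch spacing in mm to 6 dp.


h = 241 / (103.6*1090*0.049) = 0.043555 mm


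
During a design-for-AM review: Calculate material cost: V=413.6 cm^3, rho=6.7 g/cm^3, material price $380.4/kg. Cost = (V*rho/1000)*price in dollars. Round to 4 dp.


Mass = 413.6*6.7/1000 = 2.77112 kg
Cost = 2.77112 * 380.4 = 1054.134 $


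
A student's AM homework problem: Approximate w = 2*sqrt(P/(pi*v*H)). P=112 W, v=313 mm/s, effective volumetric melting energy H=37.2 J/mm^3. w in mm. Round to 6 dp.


w = 2*sqrt(112/(pi*313*37.2)) = 0.110668 mm


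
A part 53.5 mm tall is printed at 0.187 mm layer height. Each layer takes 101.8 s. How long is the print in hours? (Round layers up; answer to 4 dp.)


Layers = ceil(53.5/0.187) = 287
t = 287 * 101.8 / 3600 = 8.1157 hrs


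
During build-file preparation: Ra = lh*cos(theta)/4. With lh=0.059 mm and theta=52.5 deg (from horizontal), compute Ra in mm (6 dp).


Ra = 0.059 * cos(52.5) / 4 = 0.008979 mm


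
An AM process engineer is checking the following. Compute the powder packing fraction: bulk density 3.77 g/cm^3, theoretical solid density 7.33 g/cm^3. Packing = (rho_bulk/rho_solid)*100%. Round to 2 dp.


Packing = (3.77/7.33)*100 = 51.43 %


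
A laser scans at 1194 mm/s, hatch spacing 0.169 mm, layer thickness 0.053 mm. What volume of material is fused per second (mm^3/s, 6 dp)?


Rate = 1194 * 0.169 * 0.053 = 10.694658 mm^3/s


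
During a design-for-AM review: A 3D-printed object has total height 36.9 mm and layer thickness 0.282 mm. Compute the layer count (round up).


Layers = ceil(36.9/0.282) = 131


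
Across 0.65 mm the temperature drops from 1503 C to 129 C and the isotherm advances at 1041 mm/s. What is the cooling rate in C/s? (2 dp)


G = (1503-129)/0.65 = 2113.84615385 C/mm
CR = 2113.84615385 * 1041 = 2200513.85 C/s


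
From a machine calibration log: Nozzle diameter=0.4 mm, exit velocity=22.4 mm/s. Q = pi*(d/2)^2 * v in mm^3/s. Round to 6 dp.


A = pi*(0.4/2)^2 = 0.12566371 mm^2
Q = 0.12566371 * 22.4 = 2.814867 mm^3/s


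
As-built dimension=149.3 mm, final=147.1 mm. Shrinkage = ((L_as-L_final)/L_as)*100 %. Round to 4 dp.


Shrinkage = ((149.3-147.1)/149.3)*100 = 1.4735 %


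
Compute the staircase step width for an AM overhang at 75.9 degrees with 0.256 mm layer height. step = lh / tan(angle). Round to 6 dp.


step = 0.256 / tan(75.9) = 0.064303 mm


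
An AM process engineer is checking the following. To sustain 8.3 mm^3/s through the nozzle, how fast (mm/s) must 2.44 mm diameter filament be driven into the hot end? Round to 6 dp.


A = pi*(2.44/2)^2 = 4.675947
v = 8.3 / 4.675947 = 1.775042 mm/s


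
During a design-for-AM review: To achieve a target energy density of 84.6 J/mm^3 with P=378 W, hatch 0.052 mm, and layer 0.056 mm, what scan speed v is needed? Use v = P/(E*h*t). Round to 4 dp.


v = 378 / (84.6*0.052*0.056) = 1534.3699 mm/s


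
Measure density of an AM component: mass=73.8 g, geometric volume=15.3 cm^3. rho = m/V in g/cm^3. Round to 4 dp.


rho = 73.8 / 15.3 = 4.8235 g/cm^3


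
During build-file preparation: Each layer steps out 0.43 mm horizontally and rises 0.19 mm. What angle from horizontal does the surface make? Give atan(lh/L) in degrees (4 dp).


angle = atan(0.19/0.43) = 23.8387 degrees


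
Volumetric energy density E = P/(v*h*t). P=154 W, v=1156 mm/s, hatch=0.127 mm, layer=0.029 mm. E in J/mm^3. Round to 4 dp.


E = 154 / (1156*0.127*0.029) = 36.1711 J/mm^3


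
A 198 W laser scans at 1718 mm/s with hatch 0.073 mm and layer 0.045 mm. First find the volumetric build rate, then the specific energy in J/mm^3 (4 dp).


Build rate = 1718 * 0.073 * 0.045 = 5.64363 mm^3/s
SE = 198 / 5.64363 = 35.0838 J/mm^3


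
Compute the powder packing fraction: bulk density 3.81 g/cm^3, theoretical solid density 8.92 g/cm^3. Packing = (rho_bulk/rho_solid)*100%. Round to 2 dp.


Packing = (3.81/8.92)*100 = 42.71 %


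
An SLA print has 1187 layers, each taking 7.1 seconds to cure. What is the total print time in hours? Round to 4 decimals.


t = 1187 * 7.1 / 3600 = 2.341 hrs


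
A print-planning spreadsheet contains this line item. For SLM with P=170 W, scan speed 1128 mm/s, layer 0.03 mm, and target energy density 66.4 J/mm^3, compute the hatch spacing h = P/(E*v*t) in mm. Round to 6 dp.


h = 170 / (66.4*1128*0.03) = 0.075657 mm


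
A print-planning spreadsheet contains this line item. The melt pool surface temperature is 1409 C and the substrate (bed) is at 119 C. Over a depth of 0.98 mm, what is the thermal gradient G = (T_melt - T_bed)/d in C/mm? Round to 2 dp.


G = (1409-119)/0.98 = 1316.33 C/mm


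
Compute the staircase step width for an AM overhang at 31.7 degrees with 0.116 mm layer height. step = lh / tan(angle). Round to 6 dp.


step = 0.116 / tan(31.7) = 0.18782 mm


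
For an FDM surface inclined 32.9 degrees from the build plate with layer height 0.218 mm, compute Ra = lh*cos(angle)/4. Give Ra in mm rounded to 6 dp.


Ra = 0.218 * cos(32.9) / 4 = 0.045759 mm


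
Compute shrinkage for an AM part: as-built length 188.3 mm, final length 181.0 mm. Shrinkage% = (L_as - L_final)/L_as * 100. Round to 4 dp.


Shrinkage = ((188.3-181.0)/188.3)*100 = 3.8768 %


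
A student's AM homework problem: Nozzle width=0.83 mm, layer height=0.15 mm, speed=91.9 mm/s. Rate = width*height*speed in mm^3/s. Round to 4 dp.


Rate = 0.83 * 0.15 * 91.9 = 11.4416 mm^3/s


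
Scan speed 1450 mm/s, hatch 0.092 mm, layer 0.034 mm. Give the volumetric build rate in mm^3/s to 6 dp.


Rate = 1450 * 0.092 * 0.034 = 4.5356 mm^3/s


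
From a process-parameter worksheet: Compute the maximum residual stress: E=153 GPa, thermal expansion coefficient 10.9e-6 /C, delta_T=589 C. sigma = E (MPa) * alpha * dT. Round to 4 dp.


sigma = 153*1000 * 10.9e-6 * 589 = 982.2753 MPa


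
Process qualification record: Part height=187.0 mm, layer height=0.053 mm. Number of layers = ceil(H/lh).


Layers = ceil(187.0/0.053) = 3529


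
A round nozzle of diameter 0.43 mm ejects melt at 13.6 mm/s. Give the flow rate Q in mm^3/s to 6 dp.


A = pi*(0.43/2)^2 = 0.14522012 mm^2
Q = 0.14522012 * 13.6 = 1.974994 mm^3/s


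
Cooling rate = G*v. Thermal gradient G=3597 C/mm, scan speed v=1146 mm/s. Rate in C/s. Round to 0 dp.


CR = 3597 * 1146 = 4122162 C/s


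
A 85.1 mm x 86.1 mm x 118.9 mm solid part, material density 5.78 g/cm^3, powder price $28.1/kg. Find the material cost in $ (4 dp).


V = 85.1 * 86.1 * 118.9 = 871193.379 mm^3 = 871.193379 cm^3
Mass = 871.193379 * 5.78 / 1000 = 5.03549773 kg
Cost = 5.03549773 * 28.1 = 141.4975 $


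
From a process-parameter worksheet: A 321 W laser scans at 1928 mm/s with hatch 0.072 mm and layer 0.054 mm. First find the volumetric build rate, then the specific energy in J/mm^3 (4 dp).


Build rate = 1928 * 0.072 * 0.054 = 7.496064 mm^3/s
SE = 321 / 7.496064 = 42.8225 J/mm^3


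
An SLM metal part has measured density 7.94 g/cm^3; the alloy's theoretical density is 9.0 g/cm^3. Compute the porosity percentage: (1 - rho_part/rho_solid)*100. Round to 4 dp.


Porosity = (1-7.94/9.0)*100 = 11.7778 %


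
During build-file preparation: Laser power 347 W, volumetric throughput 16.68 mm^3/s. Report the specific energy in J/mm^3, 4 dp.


SE = 347 / 16.68 = 20.8034 J/mm^3


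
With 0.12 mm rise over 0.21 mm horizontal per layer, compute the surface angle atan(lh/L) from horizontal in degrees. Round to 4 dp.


angle = atan(0.12/0.21) = 29.7449 degrees


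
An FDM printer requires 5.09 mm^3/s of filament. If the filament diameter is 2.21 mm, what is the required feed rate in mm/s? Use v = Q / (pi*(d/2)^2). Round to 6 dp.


A = pi*(2.21/2)^2 = 3.835963
v = 5.09 / 3.835963 = 1.326916 mm/s


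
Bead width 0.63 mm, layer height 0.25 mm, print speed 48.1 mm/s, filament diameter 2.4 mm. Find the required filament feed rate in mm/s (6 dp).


Q = 0.63 * 0.25 * 48.1 = 7.57575 mm^3/s
A_fil = pi*(2.4/2)^2 = 4.52389342 mm^2
v_feed = 7.57575 / 4.52389342 = 1.674608 mm/s


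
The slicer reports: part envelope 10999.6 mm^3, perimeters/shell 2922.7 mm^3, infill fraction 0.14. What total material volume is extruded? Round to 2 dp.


V_infill = (10999.6 - 2922.7) * 0.14 = 1130.77
V_total = 2922.7 + 1130.77 = 4053.47 mm^3


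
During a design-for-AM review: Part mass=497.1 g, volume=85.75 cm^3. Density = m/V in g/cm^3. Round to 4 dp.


rho = 497.1 / 85.75 = 5.7971 g/cm^3


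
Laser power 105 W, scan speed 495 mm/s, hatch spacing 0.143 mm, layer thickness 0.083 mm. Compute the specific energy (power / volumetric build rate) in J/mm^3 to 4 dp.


Build rate = 495 * 0.143 * 0.083 = 5.875155 mm^3/s
SE = 105 / 5.875155 = 17.8719 J/mm^3


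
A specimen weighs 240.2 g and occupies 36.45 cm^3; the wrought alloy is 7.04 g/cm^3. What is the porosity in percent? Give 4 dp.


rho_part = 240.2 / 36.45 = 6.58984911 g/cm^3
Porosity = (1 - 6.58984911/7.04)*100 = 6.3942 %


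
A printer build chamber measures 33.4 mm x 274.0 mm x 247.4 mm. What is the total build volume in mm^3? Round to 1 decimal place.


V = 33.4 * 274.0 * 247.4 = 2264105.8 mm^3


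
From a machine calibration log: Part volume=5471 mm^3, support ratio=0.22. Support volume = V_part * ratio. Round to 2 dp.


V_support = 5471 * 0.22 = 1203.62 mm^3


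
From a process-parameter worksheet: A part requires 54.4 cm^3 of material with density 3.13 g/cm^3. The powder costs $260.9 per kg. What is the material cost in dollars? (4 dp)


Mass = 54.4*3.13/1000 = 0.170272 kg
Cost = 0.170272 * 260.9 = 44.424 $


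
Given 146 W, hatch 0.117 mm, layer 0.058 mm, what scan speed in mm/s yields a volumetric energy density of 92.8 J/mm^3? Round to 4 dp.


v = 146 / (92.8*0.117*0.058) = 231.8414 mm/s


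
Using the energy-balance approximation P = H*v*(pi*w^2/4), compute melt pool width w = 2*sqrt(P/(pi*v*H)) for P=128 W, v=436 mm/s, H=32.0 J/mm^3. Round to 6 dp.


w = 2*sqrt(128/(pi*436*32.0)) = 0.108079 mm


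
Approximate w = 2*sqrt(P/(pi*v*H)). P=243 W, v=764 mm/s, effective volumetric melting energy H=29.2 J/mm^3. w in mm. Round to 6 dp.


w = 2*sqrt(243/(pi*764*29.2)) = 0.117766 mm


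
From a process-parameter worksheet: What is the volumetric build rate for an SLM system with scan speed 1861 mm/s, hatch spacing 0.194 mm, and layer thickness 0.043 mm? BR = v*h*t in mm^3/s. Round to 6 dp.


Rate = 1861 * 0.194 * 0.043 = 15.524462 mm^3/s


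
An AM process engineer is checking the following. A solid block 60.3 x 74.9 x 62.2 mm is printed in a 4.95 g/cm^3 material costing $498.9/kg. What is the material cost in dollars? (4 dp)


V = 60.3 * 74.9 * 62.2 = 280924.434 mm^3 = 280.924434 cm^3
Mass = 280.924434 * 4.95 / 1000 = 1.39057595 kg
Cost = 1.39057595 * 498.9 = 693.7583 $


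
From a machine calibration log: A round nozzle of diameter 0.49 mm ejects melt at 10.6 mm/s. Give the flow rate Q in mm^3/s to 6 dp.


A = pi*(0.49/2)^2 = 0.1885741 mm^2
Q = 0.1885741 * 10.6 = 1.998885 mm^3/s


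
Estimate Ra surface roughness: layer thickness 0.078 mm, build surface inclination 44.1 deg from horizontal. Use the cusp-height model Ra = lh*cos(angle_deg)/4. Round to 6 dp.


Ra = 0.078 * cos(44.1) / 4 = 0.014003 mm


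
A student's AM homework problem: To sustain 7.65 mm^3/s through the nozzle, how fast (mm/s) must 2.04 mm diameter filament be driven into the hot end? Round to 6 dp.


A = pi*(2.04/2)^2 = 3.268513
v = 7.65 / 3.268513 = 2.340514 mm/s


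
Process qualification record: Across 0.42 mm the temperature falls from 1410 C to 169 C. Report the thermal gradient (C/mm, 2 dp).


G = (1410-169)/0.42 = 2954.76 C/mm


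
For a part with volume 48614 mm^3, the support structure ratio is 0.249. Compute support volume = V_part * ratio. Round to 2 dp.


V_support = 48614 * 0.249 = 12104.89 mm^3


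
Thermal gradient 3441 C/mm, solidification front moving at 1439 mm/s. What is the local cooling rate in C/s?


CR = 3441 * 1439 = 4951599 C/s


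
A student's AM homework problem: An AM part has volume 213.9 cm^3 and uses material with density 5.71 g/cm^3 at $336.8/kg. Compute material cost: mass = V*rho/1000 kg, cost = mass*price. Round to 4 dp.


Mass = 213.9*5.71/1000 = 1.221369 kg
Cost = 1.221369 * 336.8 = 411.3571 $


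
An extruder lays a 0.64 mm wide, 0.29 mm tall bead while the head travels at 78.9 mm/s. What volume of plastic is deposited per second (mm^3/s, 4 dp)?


Rate = 0.64 * 0.29 * 78.9 = 14.6438 mm^3/s


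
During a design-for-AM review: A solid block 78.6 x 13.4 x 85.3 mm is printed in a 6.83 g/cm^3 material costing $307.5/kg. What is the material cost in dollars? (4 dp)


V = 78.6 * 13.4 * 85.3 = 89841.372 mm^3 = 89.841372 cm^3
Mass = 89.841372 * 6.83 / 1000 = 0.61361657 kg
Cost = 0.61361657 * 307.5 = 188.6871 $


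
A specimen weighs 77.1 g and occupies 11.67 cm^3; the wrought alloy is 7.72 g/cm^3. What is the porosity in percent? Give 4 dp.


rho_part = 77.1 / 11.67 = 6.6066838 g/cm^3
Porosity = (1 - 6.6066838/7.72)*100 = 14.4212 %


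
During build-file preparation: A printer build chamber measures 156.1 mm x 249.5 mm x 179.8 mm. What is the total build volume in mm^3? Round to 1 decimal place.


V = 156.1 * 249.5 * 179.8 = 7002661.6 mm^3


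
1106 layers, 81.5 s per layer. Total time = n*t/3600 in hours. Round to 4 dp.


t = 1106 * 81.5 / 3600 = 25.0386 hrs


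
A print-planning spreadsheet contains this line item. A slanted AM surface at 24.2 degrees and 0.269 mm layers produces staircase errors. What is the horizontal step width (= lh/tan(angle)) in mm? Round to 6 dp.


step = 0.269 / tan(24.2) = 0.598552 mm


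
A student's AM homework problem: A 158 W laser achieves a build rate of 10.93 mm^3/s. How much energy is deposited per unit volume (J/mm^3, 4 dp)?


SE = 158 / 10.93 = 14.4556 J/mm^3


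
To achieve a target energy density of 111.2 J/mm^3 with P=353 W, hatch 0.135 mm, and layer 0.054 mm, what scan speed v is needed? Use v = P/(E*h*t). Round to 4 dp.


v = 353 / (111.2*0.135*0.054) = 435.4541 mm/s


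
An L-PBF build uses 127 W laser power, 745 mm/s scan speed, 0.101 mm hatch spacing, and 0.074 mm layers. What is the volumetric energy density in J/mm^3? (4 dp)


E = 127 / (745*0.101*0.074) = 22.8084 J/mm^3


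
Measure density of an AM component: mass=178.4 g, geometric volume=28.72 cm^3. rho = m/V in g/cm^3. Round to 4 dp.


rho = 178.4 / 28.72 = 6.2117 g/cm^3


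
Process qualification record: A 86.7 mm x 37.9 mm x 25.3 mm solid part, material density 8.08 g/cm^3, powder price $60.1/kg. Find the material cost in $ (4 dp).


V = 86.7 * 37.9 * 25.3 = 83134.029 mm^3 = 83.134029 cm^3
Mass = 83.134029 * 8.08 / 1000 = 0.67172295 kg
Cost = 0.67172295 * 60.1 = 40.3705 $


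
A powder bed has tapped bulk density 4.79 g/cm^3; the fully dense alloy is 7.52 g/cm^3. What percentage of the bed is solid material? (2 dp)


Packing = (4.79/7.52)*100 = 63.7 %


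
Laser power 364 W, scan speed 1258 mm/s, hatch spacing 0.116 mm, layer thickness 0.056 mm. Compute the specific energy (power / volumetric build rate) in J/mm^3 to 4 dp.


Build rate = 1258 * 0.116 * 0.056 = 8.171968 mm^3/s
SE = 364 / 8.171968 = 44.5425 J/mm^3


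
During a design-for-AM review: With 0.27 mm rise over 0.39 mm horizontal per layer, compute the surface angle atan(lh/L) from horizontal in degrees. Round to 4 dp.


angle = atan(0.27/0.39) = 34.6952 degrees


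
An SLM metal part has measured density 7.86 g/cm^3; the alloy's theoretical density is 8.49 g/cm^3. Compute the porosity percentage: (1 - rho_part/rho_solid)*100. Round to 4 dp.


Porosity = (1-7.86/8.49)*100 = 7.4205 %


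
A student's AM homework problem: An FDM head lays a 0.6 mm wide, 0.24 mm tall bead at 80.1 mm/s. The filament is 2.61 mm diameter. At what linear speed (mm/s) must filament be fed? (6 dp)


Q = 0.6 * 0.24 * 80.1 = 11.5344 mm^3/s
A_fil = pi*(2.61/2)^2 = 5.35021083 mm^2
v_feed = 11.5344 / 5.35021083 = 2.155878 mm/s


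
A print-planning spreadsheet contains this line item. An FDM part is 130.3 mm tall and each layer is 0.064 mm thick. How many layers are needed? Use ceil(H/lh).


Layers = ceil(130.3/0.064) = 2036


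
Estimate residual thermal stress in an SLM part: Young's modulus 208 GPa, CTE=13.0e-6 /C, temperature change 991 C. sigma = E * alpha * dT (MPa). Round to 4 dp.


sigma = 208*1000 * 13.0e-6 * 991 = 2679.664 MPa


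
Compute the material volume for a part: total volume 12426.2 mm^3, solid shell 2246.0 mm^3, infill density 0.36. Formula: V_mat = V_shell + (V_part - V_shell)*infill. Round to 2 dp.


V_infill = (12426.2 - 2246.0) * 0.36 = 3664.87
V_total = 2246.0 + 3664.87 = 5910.87 mm^3


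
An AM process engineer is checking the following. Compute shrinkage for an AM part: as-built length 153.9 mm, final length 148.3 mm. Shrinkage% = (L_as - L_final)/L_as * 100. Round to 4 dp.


Shrinkage = ((153.9-148.3)/153.9)*100 = 3.6387 %


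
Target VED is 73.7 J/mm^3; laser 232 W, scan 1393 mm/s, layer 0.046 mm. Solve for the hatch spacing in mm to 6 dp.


h = 232 / (73.7*1393*0.046) = 0.049126 mm


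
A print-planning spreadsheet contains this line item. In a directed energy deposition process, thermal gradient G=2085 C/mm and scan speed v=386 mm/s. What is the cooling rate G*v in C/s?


CR = 2085 * 386 = 804810 C/s


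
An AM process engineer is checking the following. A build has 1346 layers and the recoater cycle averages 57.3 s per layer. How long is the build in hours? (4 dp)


t = 1346 * 57.3 / 3600 = 21.4238 hrs


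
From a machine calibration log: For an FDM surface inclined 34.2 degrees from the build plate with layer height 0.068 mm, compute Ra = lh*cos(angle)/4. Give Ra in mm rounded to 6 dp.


Ra = 0.068 * cos(34.2) / 4 = 0.01406 mm


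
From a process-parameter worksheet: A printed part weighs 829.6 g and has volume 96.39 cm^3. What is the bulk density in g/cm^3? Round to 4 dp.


rho = 829.6 / 96.39 = 8.6067 g/cm^3


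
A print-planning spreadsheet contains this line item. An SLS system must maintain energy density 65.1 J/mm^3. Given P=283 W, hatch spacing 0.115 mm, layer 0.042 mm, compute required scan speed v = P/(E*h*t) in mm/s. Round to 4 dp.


v = 283 / (65.1*0.115*0.042) = 900.0328 mm/s


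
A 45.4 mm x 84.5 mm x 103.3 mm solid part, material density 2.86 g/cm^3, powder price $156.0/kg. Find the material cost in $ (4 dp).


V = 45.4 * 84.5 * 103.3 = 396289.79 mm^3 = 396.28979 cm^3
Mass = 396.28979 * 2.86 / 1000 = 1.1333888 kg
Cost = 1.1333888 * 156.0 = 176.8087 $


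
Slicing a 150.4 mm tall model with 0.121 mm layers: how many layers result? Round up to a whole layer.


Layers = ceil(150.4/0.121) = 1243


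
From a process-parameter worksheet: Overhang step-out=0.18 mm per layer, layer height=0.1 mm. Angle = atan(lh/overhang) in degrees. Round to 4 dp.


angle = atan(0.1/0.18) = 29.0546 degrees


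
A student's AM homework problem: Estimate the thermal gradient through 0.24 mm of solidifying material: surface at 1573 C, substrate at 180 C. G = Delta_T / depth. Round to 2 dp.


G = (1573-180)/0.24 = 5804.17 C/mm


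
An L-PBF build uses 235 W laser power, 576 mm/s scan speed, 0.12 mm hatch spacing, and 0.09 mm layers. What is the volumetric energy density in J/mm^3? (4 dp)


E = 235 / (576*0.12*0.09) = 37.7765 J/mm^3


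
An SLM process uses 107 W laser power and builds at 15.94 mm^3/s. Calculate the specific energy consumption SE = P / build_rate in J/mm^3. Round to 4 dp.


SE = 107 / 15.94 = 6.7127 J/mm^3


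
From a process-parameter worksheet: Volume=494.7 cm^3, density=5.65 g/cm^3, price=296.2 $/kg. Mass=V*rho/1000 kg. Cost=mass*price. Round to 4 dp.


Mass = 494.7*5.65/1000 = 2.795055 kg
Cost = 2.795055 * 296.2 = 827.8953 $
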